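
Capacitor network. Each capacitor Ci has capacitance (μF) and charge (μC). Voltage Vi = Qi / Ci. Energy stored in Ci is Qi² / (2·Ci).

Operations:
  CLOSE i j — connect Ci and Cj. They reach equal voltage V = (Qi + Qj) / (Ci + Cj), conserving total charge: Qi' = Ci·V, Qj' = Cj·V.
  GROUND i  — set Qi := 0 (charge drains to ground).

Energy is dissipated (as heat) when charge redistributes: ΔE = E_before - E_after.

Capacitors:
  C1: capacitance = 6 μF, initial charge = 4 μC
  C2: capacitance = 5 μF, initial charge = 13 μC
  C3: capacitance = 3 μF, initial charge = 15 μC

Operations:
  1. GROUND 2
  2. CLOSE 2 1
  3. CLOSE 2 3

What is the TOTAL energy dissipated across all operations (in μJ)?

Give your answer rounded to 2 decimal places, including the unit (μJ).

Initial: C1(6μF, Q=4μC, V=0.67V), C2(5μF, Q=13μC, V=2.60V), C3(3μF, Q=15μC, V=5.00V)
Op 1: GROUND 2: Q2=0; energy lost=16.900
Op 2: CLOSE 2-1: Q_total=4.00, C_total=11.00, V=0.36; Q2=1.82, Q1=2.18; dissipated=0.606
Op 3: CLOSE 2-3: Q_total=16.82, C_total=8.00, V=2.10; Q2=10.51, Q3=6.31; dissipated=20.152
Total dissipated: 37.658 μJ

Answer: 37.66 μJ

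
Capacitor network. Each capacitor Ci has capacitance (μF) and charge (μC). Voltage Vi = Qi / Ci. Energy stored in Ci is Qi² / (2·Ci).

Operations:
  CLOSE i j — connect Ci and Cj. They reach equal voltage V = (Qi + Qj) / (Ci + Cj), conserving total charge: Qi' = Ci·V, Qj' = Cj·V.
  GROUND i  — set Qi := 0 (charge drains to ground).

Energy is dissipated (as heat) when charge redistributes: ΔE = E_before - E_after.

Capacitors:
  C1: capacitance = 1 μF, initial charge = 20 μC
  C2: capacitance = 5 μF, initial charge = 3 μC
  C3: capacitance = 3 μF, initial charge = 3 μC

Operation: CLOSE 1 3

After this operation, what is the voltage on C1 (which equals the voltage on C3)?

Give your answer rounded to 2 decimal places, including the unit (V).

Answer: 5.75 V

Derivation:
Initial: C1(1μF, Q=20μC, V=20.00V), C2(5μF, Q=3μC, V=0.60V), C3(3μF, Q=3μC, V=1.00V)
Op 1: CLOSE 1-3: Q_total=23.00, C_total=4.00, V=5.75; Q1=5.75, Q3=17.25; dissipated=135.375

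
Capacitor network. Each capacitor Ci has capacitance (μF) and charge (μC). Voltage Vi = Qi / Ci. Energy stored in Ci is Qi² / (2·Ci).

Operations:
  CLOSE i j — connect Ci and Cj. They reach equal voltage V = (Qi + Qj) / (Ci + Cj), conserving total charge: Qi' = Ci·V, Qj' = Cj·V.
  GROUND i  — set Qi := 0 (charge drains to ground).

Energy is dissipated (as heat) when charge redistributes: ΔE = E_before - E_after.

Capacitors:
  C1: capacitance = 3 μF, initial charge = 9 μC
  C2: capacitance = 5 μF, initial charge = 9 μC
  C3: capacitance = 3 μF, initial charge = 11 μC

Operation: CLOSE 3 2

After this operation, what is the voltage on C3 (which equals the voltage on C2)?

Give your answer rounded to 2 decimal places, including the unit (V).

Initial: C1(3μF, Q=9μC, V=3.00V), C2(5μF, Q=9μC, V=1.80V), C3(3μF, Q=11μC, V=3.67V)
Op 1: CLOSE 3-2: Q_total=20.00, C_total=8.00, V=2.50; Q3=7.50, Q2=12.50; dissipated=3.267

Answer: 2.50 V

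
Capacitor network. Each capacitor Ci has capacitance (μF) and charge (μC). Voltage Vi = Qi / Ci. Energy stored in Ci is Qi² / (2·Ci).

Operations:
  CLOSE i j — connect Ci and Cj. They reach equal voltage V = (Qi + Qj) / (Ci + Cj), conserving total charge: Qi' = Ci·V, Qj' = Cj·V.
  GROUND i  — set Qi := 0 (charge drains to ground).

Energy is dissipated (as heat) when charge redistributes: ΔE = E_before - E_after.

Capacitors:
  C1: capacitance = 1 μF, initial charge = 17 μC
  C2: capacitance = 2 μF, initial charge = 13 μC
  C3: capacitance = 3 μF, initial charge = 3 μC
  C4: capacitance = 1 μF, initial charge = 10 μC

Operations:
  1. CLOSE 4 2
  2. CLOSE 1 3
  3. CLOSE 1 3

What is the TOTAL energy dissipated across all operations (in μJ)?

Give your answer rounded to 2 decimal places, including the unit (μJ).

Initial: C1(1μF, Q=17μC, V=17.00V), C2(2μF, Q=13μC, V=6.50V), C3(3μF, Q=3μC, V=1.00V), C4(1μF, Q=10μC, V=10.00V)
Op 1: CLOSE 4-2: Q_total=23.00, C_total=3.00, V=7.67; Q4=7.67, Q2=15.33; dissipated=4.083
Op 2: CLOSE 1-3: Q_total=20.00, C_total=4.00, V=5.00; Q1=5.00, Q3=15.00; dissipated=96.000
Op 3: CLOSE 1-3: Q_total=20.00, C_total=4.00, V=5.00; Q1=5.00, Q3=15.00; dissipated=0.000
Total dissipated: 100.083 μJ

Answer: 100.08 μJ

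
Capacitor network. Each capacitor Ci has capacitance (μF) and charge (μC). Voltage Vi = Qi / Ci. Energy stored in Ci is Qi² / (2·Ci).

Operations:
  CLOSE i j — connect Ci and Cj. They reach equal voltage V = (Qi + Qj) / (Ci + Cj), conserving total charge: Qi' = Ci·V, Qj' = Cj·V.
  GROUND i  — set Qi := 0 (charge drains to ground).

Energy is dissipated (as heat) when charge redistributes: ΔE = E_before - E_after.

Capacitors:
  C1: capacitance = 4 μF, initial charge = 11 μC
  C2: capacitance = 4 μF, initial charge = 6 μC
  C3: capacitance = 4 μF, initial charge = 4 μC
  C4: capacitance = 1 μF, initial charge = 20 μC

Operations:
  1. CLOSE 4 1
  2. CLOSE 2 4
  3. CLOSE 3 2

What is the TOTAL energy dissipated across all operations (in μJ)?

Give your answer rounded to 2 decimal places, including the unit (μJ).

Answer: 129.93 μJ

Derivation:
Initial: C1(4μF, Q=11μC, V=2.75V), C2(4μF, Q=6μC, V=1.50V), C3(4μF, Q=4μC, V=1.00V), C4(1μF, Q=20μC, V=20.00V)
Op 1: CLOSE 4-1: Q_total=31.00, C_total=5.00, V=6.20; Q4=6.20, Q1=24.80; dissipated=119.025
Op 2: CLOSE 2-4: Q_total=12.20, C_total=5.00, V=2.44; Q2=9.76, Q4=2.44; dissipated=8.836
Op 3: CLOSE 3-2: Q_total=13.76, C_total=8.00, V=1.72; Q3=6.88, Q2=6.88; dissipated=2.074
Total dissipated: 129.935 μJ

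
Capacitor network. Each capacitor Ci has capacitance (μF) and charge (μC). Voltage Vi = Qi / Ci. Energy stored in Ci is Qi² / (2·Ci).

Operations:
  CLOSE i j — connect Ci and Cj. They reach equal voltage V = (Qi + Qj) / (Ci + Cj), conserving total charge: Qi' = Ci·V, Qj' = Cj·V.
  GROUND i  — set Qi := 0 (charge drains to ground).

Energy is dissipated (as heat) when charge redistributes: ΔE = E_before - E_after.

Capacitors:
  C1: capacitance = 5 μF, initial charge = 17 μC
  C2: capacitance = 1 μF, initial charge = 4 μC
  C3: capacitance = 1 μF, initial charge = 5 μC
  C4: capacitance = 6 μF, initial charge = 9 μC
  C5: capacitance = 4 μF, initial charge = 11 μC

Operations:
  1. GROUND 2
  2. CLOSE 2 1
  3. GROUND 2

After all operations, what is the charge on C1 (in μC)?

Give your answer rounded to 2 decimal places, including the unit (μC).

Initial: C1(5μF, Q=17μC, V=3.40V), C2(1μF, Q=4μC, V=4.00V), C3(1μF, Q=5μC, V=5.00V), C4(6μF, Q=9μC, V=1.50V), C5(4μF, Q=11μC, V=2.75V)
Op 1: GROUND 2: Q2=0; energy lost=8.000
Op 2: CLOSE 2-1: Q_total=17.00, C_total=6.00, V=2.83; Q2=2.83, Q1=14.17; dissipated=4.817
Op 3: GROUND 2: Q2=0; energy lost=4.014
Final charges: Q1=14.17, Q2=0.00, Q3=5.00, Q4=9.00, Q5=11.00

Answer: 14.17 μC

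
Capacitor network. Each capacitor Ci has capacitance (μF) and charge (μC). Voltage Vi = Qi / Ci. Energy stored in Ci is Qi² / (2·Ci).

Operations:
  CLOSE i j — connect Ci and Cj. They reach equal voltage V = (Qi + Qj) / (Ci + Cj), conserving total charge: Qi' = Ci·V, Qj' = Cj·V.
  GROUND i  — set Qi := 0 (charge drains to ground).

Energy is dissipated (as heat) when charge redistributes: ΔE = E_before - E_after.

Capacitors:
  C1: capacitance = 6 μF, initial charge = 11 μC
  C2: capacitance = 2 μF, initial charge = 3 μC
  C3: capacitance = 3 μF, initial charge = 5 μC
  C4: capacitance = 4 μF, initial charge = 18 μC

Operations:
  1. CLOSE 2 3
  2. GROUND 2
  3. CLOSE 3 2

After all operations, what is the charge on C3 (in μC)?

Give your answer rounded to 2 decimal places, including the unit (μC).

Answer: 2.88 μC

Derivation:
Initial: C1(6μF, Q=11μC, V=1.83V), C2(2μF, Q=3μC, V=1.50V), C3(3μF, Q=5μC, V=1.67V), C4(4μF, Q=18μC, V=4.50V)
Op 1: CLOSE 2-3: Q_total=8.00, C_total=5.00, V=1.60; Q2=3.20, Q3=4.80; dissipated=0.017
Op 2: GROUND 2: Q2=0; energy lost=2.560
Op 3: CLOSE 3-2: Q_total=4.80, C_total=5.00, V=0.96; Q3=2.88, Q2=1.92; dissipated=1.536
Final charges: Q1=11.00, Q2=1.92, Q3=2.88, Q4=18.00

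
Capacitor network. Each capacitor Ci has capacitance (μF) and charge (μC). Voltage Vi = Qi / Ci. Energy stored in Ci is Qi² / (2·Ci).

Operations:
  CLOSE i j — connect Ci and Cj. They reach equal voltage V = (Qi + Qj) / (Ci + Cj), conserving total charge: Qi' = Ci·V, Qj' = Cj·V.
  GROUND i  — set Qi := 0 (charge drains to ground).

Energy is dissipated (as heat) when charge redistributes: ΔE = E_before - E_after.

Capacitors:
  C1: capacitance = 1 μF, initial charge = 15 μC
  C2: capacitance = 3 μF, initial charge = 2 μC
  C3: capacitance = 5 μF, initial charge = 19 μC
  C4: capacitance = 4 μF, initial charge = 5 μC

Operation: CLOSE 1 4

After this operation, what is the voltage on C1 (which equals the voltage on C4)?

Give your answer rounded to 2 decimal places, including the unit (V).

Initial: C1(1μF, Q=15μC, V=15.00V), C2(3μF, Q=2μC, V=0.67V), C3(5μF, Q=19μC, V=3.80V), C4(4μF, Q=5μC, V=1.25V)
Op 1: CLOSE 1-4: Q_total=20.00, C_total=5.00, V=4.00; Q1=4.00, Q4=16.00; dissipated=75.625

Answer: 4.00 V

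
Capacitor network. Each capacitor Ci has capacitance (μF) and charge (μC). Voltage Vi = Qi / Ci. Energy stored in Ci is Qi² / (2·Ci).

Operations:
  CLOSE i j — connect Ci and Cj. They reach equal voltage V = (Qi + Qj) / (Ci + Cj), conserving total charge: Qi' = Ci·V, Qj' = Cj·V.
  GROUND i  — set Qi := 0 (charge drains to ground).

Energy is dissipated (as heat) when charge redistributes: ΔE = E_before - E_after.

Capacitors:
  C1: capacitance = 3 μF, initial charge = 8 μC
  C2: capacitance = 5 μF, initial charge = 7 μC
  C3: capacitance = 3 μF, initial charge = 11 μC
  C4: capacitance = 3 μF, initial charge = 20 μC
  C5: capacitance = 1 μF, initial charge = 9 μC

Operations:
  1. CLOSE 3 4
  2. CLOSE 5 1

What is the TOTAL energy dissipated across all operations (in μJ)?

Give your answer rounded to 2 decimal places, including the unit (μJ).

Initial: C1(3μF, Q=8μC, V=2.67V), C2(5μF, Q=7μC, V=1.40V), C3(3μF, Q=11μC, V=3.67V), C4(3μF, Q=20μC, V=6.67V), C5(1μF, Q=9μC, V=9.00V)
Op 1: CLOSE 3-4: Q_total=31.00, C_total=6.00, V=5.17; Q3=15.50, Q4=15.50; dissipated=6.750
Op 2: CLOSE 5-1: Q_total=17.00, C_total=4.00, V=4.25; Q5=4.25, Q1=12.75; dissipated=15.042
Total dissipated: 21.792 μJ

Answer: 21.79 μJ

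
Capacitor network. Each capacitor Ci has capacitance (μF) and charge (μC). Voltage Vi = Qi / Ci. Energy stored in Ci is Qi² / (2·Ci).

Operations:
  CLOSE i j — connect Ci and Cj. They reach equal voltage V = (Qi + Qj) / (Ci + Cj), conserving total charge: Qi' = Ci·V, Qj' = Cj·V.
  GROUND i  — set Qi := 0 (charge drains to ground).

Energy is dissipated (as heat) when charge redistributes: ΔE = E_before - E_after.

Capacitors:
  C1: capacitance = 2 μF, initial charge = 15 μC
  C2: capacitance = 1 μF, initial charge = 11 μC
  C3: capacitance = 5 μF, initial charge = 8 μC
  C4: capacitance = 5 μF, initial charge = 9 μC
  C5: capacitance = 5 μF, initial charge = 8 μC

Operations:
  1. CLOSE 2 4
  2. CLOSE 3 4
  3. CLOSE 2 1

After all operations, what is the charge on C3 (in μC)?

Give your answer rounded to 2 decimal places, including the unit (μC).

Initial: C1(2μF, Q=15μC, V=7.50V), C2(1μF, Q=11μC, V=11.00V), C3(5μF, Q=8μC, V=1.60V), C4(5μF, Q=9μC, V=1.80V), C5(5μF, Q=8μC, V=1.60V)
Op 1: CLOSE 2-4: Q_total=20.00, C_total=6.00, V=3.33; Q2=3.33, Q4=16.67; dissipated=35.267
Op 2: CLOSE 3-4: Q_total=24.67, C_total=10.00, V=2.47; Q3=12.33, Q4=12.33; dissipated=3.756
Op 3: CLOSE 2-1: Q_total=18.33, C_total=3.00, V=6.11; Q2=6.11, Q1=12.22; dissipated=5.787
Final charges: Q1=12.22, Q2=6.11, Q3=12.33, Q4=12.33, Q5=8.00

Answer: 12.33 μC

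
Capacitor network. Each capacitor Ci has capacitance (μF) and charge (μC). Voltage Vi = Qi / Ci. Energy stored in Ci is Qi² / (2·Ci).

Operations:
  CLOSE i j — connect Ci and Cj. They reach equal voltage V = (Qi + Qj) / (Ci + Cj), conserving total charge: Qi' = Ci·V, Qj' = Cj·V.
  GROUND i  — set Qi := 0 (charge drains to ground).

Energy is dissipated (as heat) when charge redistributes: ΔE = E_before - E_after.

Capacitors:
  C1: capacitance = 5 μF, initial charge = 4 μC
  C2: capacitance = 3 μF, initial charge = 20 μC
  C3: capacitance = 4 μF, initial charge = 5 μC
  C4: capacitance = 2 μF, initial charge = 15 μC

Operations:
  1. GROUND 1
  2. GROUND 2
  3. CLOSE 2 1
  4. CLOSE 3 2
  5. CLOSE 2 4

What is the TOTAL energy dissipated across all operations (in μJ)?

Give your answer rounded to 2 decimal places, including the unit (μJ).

Initial: C1(5μF, Q=4μC, V=0.80V), C2(3μF, Q=20μC, V=6.67V), C3(4μF, Q=5μC, V=1.25V), C4(2μF, Q=15μC, V=7.50V)
Op 1: GROUND 1: Q1=0; energy lost=1.600
Op 2: GROUND 2: Q2=0; energy lost=66.667
Op 3: CLOSE 2-1: Q_total=0.00, C_total=8.00, V=0.00; Q2=0.00, Q1=0.00; dissipated=0.000
Op 4: CLOSE 3-2: Q_total=5.00, C_total=7.00, V=0.71; Q3=2.86, Q2=2.14; dissipated=1.339
Op 5: CLOSE 2-4: Q_total=17.14, C_total=5.00, V=3.43; Q2=10.29, Q4=6.86; dissipated=27.628
Total dissipated: 97.234 μJ

Answer: 97.23 μJ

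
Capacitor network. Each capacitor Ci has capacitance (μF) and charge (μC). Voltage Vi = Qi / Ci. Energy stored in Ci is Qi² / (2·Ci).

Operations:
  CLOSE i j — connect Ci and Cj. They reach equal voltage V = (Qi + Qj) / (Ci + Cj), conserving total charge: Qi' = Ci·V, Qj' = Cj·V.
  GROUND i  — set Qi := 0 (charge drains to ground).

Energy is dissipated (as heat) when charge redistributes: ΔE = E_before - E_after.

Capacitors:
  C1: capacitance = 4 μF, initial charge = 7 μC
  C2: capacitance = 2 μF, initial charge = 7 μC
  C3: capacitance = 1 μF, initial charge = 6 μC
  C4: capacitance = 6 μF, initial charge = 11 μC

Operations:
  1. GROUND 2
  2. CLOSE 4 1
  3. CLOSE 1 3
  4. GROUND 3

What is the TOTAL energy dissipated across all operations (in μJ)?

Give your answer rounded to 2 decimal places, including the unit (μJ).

Initial: C1(4μF, Q=7μC, V=1.75V), C2(2μF, Q=7μC, V=3.50V), C3(1μF, Q=6μC, V=6.00V), C4(6μF, Q=11μC, V=1.83V)
Op 1: GROUND 2: Q2=0; energy lost=12.250
Op 2: CLOSE 4-1: Q_total=18.00, C_total=10.00, V=1.80; Q4=10.80, Q1=7.20; dissipated=0.008
Op 3: CLOSE 1-3: Q_total=13.20, C_total=5.00, V=2.64; Q1=10.56, Q3=2.64; dissipated=7.056
Op 4: GROUND 3: Q3=0; energy lost=3.485
Total dissipated: 22.799 μJ

Answer: 22.80 μJ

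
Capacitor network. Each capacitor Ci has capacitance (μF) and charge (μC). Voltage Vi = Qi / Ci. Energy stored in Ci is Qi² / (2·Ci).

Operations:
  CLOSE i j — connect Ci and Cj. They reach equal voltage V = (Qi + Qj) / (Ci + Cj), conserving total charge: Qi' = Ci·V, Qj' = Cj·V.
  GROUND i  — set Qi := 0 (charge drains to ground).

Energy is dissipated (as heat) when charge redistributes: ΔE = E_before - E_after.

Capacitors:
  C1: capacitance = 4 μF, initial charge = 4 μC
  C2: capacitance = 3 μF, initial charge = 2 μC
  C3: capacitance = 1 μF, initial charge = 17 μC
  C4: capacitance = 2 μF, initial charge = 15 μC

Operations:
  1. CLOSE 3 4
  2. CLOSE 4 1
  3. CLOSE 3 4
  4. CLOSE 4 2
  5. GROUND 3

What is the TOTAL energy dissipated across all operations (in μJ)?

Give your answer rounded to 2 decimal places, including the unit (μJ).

Answer: 146.03 μJ

Derivation:
Initial: C1(4μF, Q=4μC, V=1.00V), C2(3μF, Q=2μC, V=0.67V), C3(1μF, Q=17μC, V=17.00V), C4(2μF, Q=15μC, V=7.50V)
Op 1: CLOSE 3-4: Q_total=32.00, C_total=3.00, V=10.67; Q3=10.67, Q4=21.33; dissipated=30.083
Op 2: CLOSE 4-1: Q_total=25.33, C_total=6.00, V=4.22; Q4=8.44, Q1=16.89; dissipated=62.296
Op 3: CLOSE 3-4: Q_total=19.11, C_total=3.00, V=6.37; Q3=6.37, Q4=12.74; dissipated=13.844
Op 4: CLOSE 4-2: Q_total=14.74, C_total=5.00, V=2.95; Q4=5.90, Q2=8.84; dissipated=19.519
Op 5: GROUND 3: Q3=0; energy lost=20.291
Total dissipated: 146.033 μJ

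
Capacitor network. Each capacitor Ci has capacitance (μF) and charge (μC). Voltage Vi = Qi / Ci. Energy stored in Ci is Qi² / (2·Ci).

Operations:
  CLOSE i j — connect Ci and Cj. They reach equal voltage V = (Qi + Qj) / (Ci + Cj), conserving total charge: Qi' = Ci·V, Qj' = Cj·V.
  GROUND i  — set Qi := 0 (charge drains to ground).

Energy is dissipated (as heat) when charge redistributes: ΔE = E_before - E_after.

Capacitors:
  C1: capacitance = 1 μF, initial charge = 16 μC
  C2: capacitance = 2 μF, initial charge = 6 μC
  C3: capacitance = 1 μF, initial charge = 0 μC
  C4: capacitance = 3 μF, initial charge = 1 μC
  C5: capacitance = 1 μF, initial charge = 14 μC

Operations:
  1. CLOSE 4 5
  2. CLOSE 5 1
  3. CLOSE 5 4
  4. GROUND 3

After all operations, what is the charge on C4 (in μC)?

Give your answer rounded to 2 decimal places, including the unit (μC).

Initial: C1(1μF, Q=16μC, V=16.00V), C2(2μF, Q=6μC, V=3.00V), C3(1μF, Q=0μC, V=0.00V), C4(3μF, Q=1μC, V=0.33V), C5(1μF, Q=14μC, V=14.00V)
Op 1: CLOSE 4-5: Q_total=15.00, C_total=4.00, V=3.75; Q4=11.25, Q5=3.75; dissipated=70.042
Op 2: CLOSE 5-1: Q_total=19.75, C_total=2.00, V=9.88; Q5=9.88, Q1=9.88; dissipated=37.516
Op 3: CLOSE 5-4: Q_total=21.12, C_total=4.00, V=5.28; Q5=5.28, Q4=15.84; dissipated=14.068
Op 4: GROUND 3: Q3=0; energy lost=0.000
Final charges: Q1=9.88, Q2=6.00, Q3=0.00, Q4=15.84, Q5=5.28

Answer: 15.84 μC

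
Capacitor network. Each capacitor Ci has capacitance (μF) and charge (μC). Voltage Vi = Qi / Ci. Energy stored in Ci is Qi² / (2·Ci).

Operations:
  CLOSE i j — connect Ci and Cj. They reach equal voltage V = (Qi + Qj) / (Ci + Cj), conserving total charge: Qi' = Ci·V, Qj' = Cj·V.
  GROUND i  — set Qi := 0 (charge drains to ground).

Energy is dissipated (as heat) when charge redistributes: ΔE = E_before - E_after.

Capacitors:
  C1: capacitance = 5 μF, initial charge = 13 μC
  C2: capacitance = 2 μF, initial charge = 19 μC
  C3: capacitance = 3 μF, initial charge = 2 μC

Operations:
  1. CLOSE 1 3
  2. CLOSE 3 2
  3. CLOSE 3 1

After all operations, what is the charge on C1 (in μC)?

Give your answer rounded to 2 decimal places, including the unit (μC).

Answer: 15.09 μC

Derivation:
Initial: C1(5μF, Q=13μC, V=2.60V), C2(2μF, Q=19μC, V=9.50V), C3(3μF, Q=2μC, V=0.67V)
Op 1: CLOSE 1-3: Q_total=15.00, C_total=8.00, V=1.88; Q1=9.38, Q3=5.62; dissipated=3.504
Op 2: CLOSE 3-2: Q_total=24.62, C_total=5.00, V=4.92; Q3=14.78, Q2=9.85; dissipated=34.884
Op 3: CLOSE 3-1: Q_total=24.15, C_total=8.00, V=3.02; Q3=9.06, Q1=15.09; dissipated=8.721
Final charges: Q1=15.09, Q2=9.85, Q3=9.06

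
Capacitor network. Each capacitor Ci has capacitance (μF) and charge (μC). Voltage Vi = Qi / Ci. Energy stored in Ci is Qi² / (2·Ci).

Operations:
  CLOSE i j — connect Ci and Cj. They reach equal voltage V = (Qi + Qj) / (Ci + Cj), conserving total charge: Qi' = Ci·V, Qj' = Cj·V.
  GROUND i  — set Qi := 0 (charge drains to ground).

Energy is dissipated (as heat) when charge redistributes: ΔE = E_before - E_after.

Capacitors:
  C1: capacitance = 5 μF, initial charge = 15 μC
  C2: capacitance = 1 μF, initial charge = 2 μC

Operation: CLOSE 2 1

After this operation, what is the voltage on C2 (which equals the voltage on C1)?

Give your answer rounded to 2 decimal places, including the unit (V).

Initial: C1(5μF, Q=15μC, V=3.00V), C2(1μF, Q=2μC, V=2.00V)
Op 1: CLOSE 2-1: Q_total=17.00, C_total=6.00, V=2.83; Q2=2.83, Q1=14.17; dissipated=0.417

Answer: 2.83 V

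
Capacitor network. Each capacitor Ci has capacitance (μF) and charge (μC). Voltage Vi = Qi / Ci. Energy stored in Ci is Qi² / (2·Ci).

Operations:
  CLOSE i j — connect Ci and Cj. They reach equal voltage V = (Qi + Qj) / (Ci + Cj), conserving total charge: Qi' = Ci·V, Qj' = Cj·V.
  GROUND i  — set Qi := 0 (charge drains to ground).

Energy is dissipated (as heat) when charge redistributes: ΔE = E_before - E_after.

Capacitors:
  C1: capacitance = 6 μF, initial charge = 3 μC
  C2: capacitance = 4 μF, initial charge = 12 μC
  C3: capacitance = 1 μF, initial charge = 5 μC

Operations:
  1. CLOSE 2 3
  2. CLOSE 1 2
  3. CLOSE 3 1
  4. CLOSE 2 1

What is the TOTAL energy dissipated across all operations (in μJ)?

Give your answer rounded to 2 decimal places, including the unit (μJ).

Initial: C1(6μF, Q=3μC, V=0.50V), C2(4μF, Q=12μC, V=3.00V), C3(1μF, Q=5μC, V=5.00V)
Op 1: CLOSE 2-3: Q_total=17.00, C_total=5.00, V=3.40; Q2=13.60, Q3=3.40; dissipated=1.600
Op 2: CLOSE 1-2: Q_total=16.60, C_total=10.00, V=1.66; Q1=9.96, Q2=6.64; dissipated=10.092
Op 3: CLOSE 3-1: Q_total=13.36, C_total=7.00, V=1.91; Q3=1.91, Q1=11.45; dissipated=1.298
Op 4: CLOSE 2-1: Q_total=18.09, C_total=10.00, V=1.81; Q2=7.24, Q1=10.85; dissipated=0.074
Total dissipated: 13.064 μJ

Answer: 13.06 μJ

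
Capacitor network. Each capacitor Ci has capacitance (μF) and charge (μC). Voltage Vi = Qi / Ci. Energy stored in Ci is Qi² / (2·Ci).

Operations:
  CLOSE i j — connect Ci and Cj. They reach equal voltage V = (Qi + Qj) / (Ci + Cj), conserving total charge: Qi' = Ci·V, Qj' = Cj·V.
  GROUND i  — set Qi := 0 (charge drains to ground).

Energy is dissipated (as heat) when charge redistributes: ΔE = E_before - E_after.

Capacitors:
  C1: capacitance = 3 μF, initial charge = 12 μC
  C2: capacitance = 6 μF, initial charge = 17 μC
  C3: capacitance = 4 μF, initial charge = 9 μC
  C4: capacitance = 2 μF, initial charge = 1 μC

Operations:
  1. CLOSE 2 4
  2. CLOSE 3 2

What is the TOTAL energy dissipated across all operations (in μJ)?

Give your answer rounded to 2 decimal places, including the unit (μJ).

Initial: C1(3μF, Q=12μC, V=4.00V), C2(6μF, Q=17μC, V=2.83V), C3(4μF, Q=9μC, V=2.25V), C4(2μF, Q=1μC, V=0.50V)
Op 1: CLOSE 2-4: Q_total=18.00, C_total=8.00, V=2.25; Q2=13.50, Q4=4.50; dissipated=4.083
Op 2: CLOSE 3-2: Q_total=22.50, C_total=10.00, V=2.25; Q3=9.00, Q2=13.50; dissipated=0.000
Total dissipated: 4.083 μJ

Answer: 4.08 μJ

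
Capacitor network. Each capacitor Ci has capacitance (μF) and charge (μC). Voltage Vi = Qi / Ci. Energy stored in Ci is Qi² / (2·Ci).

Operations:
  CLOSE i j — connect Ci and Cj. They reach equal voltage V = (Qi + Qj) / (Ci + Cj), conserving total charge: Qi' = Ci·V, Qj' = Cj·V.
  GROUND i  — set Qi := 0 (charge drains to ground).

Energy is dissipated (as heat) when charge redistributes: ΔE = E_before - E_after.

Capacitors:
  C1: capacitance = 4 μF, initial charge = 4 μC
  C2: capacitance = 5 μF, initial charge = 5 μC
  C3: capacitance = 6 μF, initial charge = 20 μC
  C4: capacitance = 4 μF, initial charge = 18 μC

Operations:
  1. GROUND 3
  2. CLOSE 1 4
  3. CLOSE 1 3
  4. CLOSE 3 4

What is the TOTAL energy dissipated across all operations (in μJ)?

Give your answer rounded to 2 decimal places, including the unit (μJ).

Initial: C1(4μF, Q=4μC, V=1.00V), C2(5μF, Q=5μC, V=1.00V), C3(6μF, Q=20μC, V=3.33V), C4(4μF, Q=18μC, V=4.50V)
Op 1: GROUND 3: Q3=0; energy lost=33.333
Op 2: CLOSE 1-4: Q_total=22.00, C_total=8.00, V=2.75; Q1=11.00, Q4=11.00; dissipated=12.250
Op 3: CLOSE 1-3: Q_total=11.00, C_total=10.00, V=1.10; Q1=4.40, Q3=6.60; dissipated=9.075
Op 4: CLOSE 3-4: Q_total=17.60, C_total=10.00, V=1.76; Q3=10.56, Q4=7.04; dissipated=3.267
Total dissipated: 57.925 μJ

Answer: 57.93 μJ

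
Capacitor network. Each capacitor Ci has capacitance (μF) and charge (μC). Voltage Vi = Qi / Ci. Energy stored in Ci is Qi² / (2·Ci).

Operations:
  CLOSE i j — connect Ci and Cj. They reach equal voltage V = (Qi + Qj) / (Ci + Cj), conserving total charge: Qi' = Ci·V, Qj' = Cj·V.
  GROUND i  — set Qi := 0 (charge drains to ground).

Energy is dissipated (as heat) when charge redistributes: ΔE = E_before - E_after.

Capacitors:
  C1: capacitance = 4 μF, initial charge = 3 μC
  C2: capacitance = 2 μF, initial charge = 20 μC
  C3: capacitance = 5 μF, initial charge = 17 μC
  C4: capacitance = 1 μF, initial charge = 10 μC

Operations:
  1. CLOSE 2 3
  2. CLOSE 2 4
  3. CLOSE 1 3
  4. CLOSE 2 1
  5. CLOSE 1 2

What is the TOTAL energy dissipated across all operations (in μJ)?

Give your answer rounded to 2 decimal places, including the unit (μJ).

Initial: C1(4μF, Q=3μC, V=0.75V), C2(2μF, Q=20μC, V=10.00V), C3(5μF, Q=17μC, V=3.40V), C4(1μF, Q=10μC, V=10.00V)
Op 1: CLOSE 2-3: Q_total=37.00, C_total=7.00, V=5.29; Q2=10.57, Q3=26.43; dissipated=31.114
Op 2: CLOSE 2-4: Q_total=20.57, C_total=3.00, V=6.86; Q2=13.71, Q4=6.86; dissipated=7.408
Op 3: CLOSE 1-3: Q_total=29.43, C_total=9.00, V=3.27; Q1=13.08, Q3=16.35; dissipated=22.859
Op 4: CLOSE 2-1: Q_total=26.79, C_total=6.00, V=4.47; Q2=8.93, Q1=17.86; dissipated=8.579
Op 5: CLOSE 1-2: Q_total=26.79, C_total=6.00, V=4.47; Q1=17.86, Q2=8.93; dissipated=0.000
Total dissipated: 69.960 μJ

Answer: 69.96 μJ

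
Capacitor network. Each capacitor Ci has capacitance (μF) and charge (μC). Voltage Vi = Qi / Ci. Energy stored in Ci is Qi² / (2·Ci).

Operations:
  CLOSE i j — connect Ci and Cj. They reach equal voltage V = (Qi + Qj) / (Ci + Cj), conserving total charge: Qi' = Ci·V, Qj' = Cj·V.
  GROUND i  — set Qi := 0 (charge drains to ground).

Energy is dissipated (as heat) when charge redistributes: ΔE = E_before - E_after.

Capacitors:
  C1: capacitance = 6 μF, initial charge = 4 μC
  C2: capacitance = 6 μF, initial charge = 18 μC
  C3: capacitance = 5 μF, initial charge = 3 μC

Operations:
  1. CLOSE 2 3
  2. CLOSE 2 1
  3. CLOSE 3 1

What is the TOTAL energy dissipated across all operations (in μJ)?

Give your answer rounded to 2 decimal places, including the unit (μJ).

Initial: C1(6μF, Q=4μC, V=0.67V), C2(6μF, Q=18μC, V=3.00V), C3(5μF, Q=3μC, V=0.60V)
Op 1: CLOSE 2-3: Q_total=21.00, C_total=11.00, V=1.91; Q2=11.45, Q3=9.55; dissipated=7.855
Op 2: CLOSE 2-1: Q_total=15.45, C_total=12.00, V=1.29; Q2=7.73, Q1=7.73; dissipated=2.315
Op 3: CLOSE 3-1: Q_total=17.27, C_total=11.00, V=1.57; Q3=7.85, Q1=9.42; dissipated=0.526
Total dissipated: 10.696 μJ

Answer: 10.70 μJ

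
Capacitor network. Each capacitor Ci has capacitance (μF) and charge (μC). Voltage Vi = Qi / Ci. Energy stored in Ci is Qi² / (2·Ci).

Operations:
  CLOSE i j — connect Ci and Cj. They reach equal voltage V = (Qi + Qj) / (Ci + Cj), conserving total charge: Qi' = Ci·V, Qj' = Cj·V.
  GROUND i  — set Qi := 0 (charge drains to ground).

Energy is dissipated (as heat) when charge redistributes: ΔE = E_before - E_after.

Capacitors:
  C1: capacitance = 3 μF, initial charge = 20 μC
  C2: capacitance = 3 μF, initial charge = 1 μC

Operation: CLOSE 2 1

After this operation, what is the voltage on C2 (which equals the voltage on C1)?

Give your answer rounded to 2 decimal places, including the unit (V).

Initial: C1(3μF, Q=20μC, V=6.67V), C2(3μF, Q=1μC, V=0.33V)
Op 1: CLOSE 2-1: Q_total=21.00, C_total=6.00, V=3.50; Q2=10.50, Q1=10.50; dissipated=30.083

Answer: 3.50 V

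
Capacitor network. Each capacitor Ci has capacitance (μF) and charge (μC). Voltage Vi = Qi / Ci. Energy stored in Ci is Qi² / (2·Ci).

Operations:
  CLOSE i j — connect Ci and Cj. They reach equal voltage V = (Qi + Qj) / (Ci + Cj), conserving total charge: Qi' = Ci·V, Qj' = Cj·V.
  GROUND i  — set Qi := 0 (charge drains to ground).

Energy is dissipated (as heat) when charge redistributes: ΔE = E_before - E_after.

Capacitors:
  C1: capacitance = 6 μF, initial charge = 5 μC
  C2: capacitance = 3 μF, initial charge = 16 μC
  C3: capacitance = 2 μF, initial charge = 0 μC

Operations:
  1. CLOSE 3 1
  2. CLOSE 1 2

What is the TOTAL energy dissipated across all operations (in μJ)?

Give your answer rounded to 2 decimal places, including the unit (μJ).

Initial: C1(6μF, Q=5μC, V=0.83V), C2(3μF, Q=16μC, V=5.33V), C3(2μF, Q=0μC, V=0.00V)
Op 1: CLOSE 3-1: Q_total=5.00, C_total=8.00, V=0.62; Q3=1.25, Q1=3.75; dissipated=0.521
Op 2: CLOSE 1-2: Q_total=19.75, C_total=9.00, V=2.19; Q1=13.17, Q2=6.58; dissipated=22.168
Total dissipated: 22.689 μJ

Answer: 22.69 μJ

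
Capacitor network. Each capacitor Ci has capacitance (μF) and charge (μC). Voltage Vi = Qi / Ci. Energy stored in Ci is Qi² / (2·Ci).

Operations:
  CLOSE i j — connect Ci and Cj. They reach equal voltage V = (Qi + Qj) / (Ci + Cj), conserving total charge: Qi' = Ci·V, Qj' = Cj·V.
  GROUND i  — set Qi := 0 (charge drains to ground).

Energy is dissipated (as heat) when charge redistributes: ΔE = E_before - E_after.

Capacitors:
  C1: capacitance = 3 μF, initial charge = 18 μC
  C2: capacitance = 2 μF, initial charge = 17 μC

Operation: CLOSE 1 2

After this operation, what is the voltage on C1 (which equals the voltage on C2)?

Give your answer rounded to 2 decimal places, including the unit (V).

Answer: 7.00 V

Derivation:
Initial: C1(3μF, Q=18μC, V=6.00V), C2(2μF, Q=17μC, V=8.50V)
Op 1: CLOSE 1-2: Q_total=35.00, C_total=5.00, V=7.00; Q1=21.00, Q2=14.00; dissipated=3.750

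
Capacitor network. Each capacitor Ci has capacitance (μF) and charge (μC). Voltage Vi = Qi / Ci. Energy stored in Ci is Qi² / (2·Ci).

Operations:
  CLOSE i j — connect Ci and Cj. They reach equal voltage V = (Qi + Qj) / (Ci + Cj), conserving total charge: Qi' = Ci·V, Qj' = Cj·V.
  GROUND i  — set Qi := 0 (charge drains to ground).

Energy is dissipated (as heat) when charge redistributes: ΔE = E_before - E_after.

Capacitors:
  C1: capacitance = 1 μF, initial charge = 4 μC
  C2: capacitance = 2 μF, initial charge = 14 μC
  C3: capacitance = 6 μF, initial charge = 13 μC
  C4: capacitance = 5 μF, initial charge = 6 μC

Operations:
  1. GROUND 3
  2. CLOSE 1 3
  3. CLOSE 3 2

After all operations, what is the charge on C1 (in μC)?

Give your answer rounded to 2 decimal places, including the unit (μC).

Initial: C1(1μF, Q=4μC, V=4.00V), C2(2μF, Q=14μC, V=7.00V), C3(6μF, Q=13μC, V=2.17V), C4(5μF, Q=6μC, V=1.20V)
Op 1: GROUND 3: Q3=0; energy lost=14.083
Op 2: CLOSE 1-3: Q_total=4.00, C_total=7.00, V=0.57; Q1=0.57, Q3=3.43; dissipated=6.857
Op 3: CLOSE 3-2: Q_total=17.43, C_total=8.00, V=2.18; Q3=13.07, Q2=4.36; dissipated=30.995
Final charges: Q1=0.57, Q2=4.36, Q3=13.07, Q4=6.00

Answer: 0.57 μC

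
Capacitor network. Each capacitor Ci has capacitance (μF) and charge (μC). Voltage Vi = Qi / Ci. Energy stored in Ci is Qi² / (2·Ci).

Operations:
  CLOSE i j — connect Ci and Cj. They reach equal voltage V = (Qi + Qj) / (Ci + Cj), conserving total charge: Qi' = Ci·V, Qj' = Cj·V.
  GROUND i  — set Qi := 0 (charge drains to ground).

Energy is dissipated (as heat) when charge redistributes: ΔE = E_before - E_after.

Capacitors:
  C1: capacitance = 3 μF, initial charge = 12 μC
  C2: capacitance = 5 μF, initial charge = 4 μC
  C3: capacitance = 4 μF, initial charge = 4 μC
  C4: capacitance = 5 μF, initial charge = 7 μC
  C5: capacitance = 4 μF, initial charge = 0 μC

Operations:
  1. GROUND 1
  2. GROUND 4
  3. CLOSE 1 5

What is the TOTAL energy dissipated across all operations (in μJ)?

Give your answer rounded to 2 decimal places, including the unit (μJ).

Initial: C1(3μF, Q=12μC, V=4.00V), C2(5μF, Q=4μC, V=0.80V), C3(4μF, Q=4μC, V=1.00V), C4(5μF, Q=7μC, V=1.40V), C5(4μF, Q=0μC, V=0.00V)
Op 1: GROUND 1: Q1=0; energy lost=24.000
Op 2: GROUND 4: Q4=0; energy lost=4.900
Op 3: CLOSE 1-5: Q_total=0.00, C_total=7.00, V=0.00; Q1=0.00, Q5=0.00; dissipated=0.000
Total dissipated: 28.900 μJ

Answer: 28.90 μJ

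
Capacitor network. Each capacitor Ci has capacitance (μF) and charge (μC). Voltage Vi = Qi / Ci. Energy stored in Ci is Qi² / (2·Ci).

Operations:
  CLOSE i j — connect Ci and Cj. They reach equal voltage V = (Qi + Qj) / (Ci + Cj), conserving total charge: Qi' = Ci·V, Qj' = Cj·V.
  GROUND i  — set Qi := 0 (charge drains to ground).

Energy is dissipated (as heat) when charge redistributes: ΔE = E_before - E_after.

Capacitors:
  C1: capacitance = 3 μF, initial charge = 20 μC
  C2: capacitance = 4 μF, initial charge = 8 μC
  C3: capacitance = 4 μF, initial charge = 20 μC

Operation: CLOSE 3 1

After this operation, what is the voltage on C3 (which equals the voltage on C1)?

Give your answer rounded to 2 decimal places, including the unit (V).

Initial: C1(3μF, Q=20μC, V=6.67V), C2(4μF, Q=8μC, V=2.00V), C3(4μF, Q=20μC, V=5.00V)
Op 1: CLOSE 3-1: Q_total=40.00, C_total=7.00, V=5.71; Q3=22.86, Q1=17.14; dissipated=2.381

Answer: 5.71 V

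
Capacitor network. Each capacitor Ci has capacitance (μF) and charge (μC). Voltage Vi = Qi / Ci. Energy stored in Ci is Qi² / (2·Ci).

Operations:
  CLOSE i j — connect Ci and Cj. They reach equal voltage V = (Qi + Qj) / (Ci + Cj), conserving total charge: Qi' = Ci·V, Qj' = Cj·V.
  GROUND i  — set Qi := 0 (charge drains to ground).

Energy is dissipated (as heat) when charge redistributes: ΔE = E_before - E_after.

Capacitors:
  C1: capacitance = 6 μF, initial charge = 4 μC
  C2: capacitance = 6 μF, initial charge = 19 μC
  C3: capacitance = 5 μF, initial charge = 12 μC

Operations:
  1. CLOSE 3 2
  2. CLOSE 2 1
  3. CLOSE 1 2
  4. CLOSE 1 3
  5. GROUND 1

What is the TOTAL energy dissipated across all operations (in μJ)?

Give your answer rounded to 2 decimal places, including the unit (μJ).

Initial: C1(6μF, Q=4μC, V=0.67V), C2(6μF, Q=19μC, V=3.17V), C3(5μF, Q=12μC, V=2.40V)
Op 1: CLOSE 3-2: Q_total=31.00, C_total=11.00, V=2.82; Q3=14.09, Q2=16.91; dissipated=0.802
Op 2: CLOSE 2-1: Q_total=20.91, C_total=12.00, V=1.74; Q2=10.45, Q1=10.45; dissipated=6.944
Op 3: CLOSE 1-2: Q_total=20.91, C_total=12.00, V=1.74; Q1=10.45, Q2=10.45; dissipated=0.000
Op 4: CLOSE 1-3: Q_total=24.55, C_total=11.00, V=2.23; Q1=13.39, Q3=11.16; dissipated=1.578
Op 5: GROUND 1: Q1=0; energy lost=14.938
Total dissipated: 24.261 μJ

Answer: 24.26 μJ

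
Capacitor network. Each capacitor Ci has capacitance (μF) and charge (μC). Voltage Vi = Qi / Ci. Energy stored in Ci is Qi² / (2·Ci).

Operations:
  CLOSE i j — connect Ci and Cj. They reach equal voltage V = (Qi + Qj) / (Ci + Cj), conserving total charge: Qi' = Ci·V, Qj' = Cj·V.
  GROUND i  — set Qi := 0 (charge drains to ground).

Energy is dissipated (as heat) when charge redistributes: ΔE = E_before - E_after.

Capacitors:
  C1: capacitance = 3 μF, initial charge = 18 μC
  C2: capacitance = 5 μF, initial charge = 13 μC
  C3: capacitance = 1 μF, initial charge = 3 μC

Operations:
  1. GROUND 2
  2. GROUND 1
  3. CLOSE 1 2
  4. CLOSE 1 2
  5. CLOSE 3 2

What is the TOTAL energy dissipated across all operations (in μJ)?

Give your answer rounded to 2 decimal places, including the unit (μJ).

Answer: 74.65 μJ

Derivation:
Initial: C1(3μF, Q=18μC, V=6.00V), C2(5μF, Q=13μC, V=2.60V), C3(1μF, Q=3μC, V=3.00V)
Op 1: GROUND 2: Q2=0; energy lost=16.900
Op 2: GROUND 1: Q1=0; energy lost=54.000
Op 3: CLOSE 1-2: Q_total=0.00, C_total=8.00, V=0.00; Q1=0.00, Q2=0.00; dissipated=0.000
Op 4: CLOSE 1-2: Q_total=0.00, C_total=8.00, V=0.00; Q1=0.00, Q2=0.00; dissipated=0.000
Op 5: CLOSE 3-2: Q_total=3.00, C_total=6.00, V=0.50; Q3=0.50, Q2=2.50; dissipated=3.750
Total dissipated: 74.650 μJ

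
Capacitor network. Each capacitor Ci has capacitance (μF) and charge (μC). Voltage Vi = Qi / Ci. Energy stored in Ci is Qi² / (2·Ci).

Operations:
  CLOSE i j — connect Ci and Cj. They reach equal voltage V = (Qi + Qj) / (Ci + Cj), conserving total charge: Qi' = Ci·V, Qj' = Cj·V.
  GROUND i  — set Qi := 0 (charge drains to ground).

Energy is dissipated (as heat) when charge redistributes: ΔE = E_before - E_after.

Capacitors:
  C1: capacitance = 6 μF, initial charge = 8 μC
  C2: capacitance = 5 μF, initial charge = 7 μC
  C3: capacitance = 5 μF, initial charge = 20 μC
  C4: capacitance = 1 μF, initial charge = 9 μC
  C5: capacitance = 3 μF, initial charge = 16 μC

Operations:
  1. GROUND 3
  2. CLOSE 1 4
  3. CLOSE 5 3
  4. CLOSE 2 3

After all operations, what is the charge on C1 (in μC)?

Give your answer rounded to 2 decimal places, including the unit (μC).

Answer: 14.57 μC

Derivation:
Initial: C1(6μF, Q=8μC, V=1.33V), C2(5μF, Q=7μC, V=1.40V), C3(5μF, Q=20μC, V=4.00V), C4(1μF, Q=9μC, V=9.00V), C5(3μF, Q=16μC, V=5.33V)
Op 1: GROUND 3: Q3=0; energy lost=40.000
Op 2: CLOSE 1-4: Q_total=17.00, C_total=7.00, V=2.43; Q1=14.57, Q4=2.43; dissipated=25.190
Op 3: CLOSE 5-3: Q_total=16.00, C_total=8.00, V=2.00; Q5=6.00, Q3=10.00; dissipated=26.667
Op 4: CLOSE 2-3: Q_total=17.00, C_total=10.00, V=1.70; Q2=8.50, Q3=8.50; dissipated=0.450
Final charges: Q1=14.57, Q2=8.50, Q3=8.50, Q4=2.43, Q5=6.00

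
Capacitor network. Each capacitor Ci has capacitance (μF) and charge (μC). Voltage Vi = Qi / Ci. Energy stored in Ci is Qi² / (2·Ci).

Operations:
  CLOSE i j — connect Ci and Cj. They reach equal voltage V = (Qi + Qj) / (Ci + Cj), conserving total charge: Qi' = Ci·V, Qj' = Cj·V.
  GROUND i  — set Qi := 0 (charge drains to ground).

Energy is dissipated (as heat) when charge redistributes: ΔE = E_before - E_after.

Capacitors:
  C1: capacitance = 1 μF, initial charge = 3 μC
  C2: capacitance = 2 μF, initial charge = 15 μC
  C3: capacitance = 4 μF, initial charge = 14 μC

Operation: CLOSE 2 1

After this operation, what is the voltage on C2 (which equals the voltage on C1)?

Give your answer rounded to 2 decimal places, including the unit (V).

Initial: C1(1μF, Q=3μC, V=3.00V), C2(2μF, Q=15μC, V=7.50V), C3(4μF, Q=14μC, V=3.50V)
Op 1: CLOSE 2-1: Q_total=18.00, C_total=3.00, V=6.00; Q2=12.00, Q1=6.00; dissipated=6.750

Answer: 6.00 V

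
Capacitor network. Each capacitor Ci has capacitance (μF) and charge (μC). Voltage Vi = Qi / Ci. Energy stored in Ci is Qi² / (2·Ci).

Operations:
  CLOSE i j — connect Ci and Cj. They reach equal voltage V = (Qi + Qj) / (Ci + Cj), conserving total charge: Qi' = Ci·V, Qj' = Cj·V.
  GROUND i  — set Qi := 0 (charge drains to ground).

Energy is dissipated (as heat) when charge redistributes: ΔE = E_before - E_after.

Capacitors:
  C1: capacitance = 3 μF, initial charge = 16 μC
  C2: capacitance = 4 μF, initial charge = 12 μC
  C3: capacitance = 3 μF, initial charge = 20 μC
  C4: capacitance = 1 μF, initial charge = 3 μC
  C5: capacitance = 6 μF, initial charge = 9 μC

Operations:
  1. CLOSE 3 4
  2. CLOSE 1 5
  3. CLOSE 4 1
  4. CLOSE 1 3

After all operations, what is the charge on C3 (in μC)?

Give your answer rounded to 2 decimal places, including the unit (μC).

Answer: 13.91 μC

Derivation:
Initial: C1(3μF, Q=16μC, V=5.33V), C2(4μF, Q=12μC, V=3.00V), C3(3μF, Q=20μC, V=6.67V), C4(1μF, Q=3μC, V=3.00V), C5(6μF, Q=9μC, V=1.50V)
Op 1: CLOSE 3-4: Q_total=23.00, C_total=4.00, V=5.75; Q3=17.25, Q4=5.75; dissipated=5.042
Op 2: CLOSE 1-5: Q_total=25.00, C_total=9.00, V=2.78; Q1=8.33, Q5=16.67; dissipated=14.694
Op 3: CLOSE 4-1: Q_total=14.08, C_total=4.00, V=3.52; Q4=3.52, Q1=10.56; dissipated=3.313
Op 4: CLOSE 1-3: Q_total=27.81, C_total=6.00, V=4.64; Q1=13.91, Q3=13.91; dissipated=3.727
Final charges: Q1=13.91, Q2=12.00, Q3=13.91, Q4=3.52, Q5=16.67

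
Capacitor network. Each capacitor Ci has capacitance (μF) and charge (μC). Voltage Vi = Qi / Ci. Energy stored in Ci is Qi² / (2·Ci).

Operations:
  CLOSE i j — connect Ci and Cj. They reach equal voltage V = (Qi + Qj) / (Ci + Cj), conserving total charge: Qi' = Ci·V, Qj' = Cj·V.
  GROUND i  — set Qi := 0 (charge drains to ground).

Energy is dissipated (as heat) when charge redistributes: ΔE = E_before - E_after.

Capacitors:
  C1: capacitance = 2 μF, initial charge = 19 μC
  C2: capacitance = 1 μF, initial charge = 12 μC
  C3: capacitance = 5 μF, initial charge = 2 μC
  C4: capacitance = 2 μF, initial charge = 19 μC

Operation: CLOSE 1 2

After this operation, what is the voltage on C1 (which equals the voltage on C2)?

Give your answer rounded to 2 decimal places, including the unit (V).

Answer: 10.33 V

Derivation:
Initial: C1(2μF, Q=19μC, V=9.50V), C2(1μF, Q=12μC, V=12.00V), C3(5μF, Q=2μC, V=0.40V), C4(2μF, Q=19μC, V=9.50V)
Op 1: CLOSE 1-2: Q_total=31.00, C_total=3.00, V=10.33; Q1=20.67, Q2=10.33; dissipated=2.083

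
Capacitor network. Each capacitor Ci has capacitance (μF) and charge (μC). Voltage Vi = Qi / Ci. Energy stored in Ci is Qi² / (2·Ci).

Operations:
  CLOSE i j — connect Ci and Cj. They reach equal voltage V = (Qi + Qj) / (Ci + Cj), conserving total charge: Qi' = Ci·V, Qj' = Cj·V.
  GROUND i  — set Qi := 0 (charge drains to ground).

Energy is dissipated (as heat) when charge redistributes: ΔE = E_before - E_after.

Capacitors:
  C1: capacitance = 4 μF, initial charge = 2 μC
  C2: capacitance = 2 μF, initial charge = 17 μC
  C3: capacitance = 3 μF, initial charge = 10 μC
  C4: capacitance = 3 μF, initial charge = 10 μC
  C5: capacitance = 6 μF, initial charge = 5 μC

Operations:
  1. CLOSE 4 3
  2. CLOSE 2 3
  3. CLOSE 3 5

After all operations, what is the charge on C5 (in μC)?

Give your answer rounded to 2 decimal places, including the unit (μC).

Answer: 14.13 μC

Derivation:
Initial: C1(4μF, Q=2μC, V=0.50V), C2(2μF, Q=17μC, V=8.50V), C3(3μF, Q=10μC, V=3.33V), C4(3μF, Q=10μC, V=3.33V), C5(6μF, Q=5μC, V=0.83V)
Op 1: CLOSE 4-3: Q_total=20.00, C_total=6.00, V=3.33; Q4=10.00, Q3=10.00; dissipated=0.000
Op 2: CLOSE 2-3: Q_total=27.00, C_total=5.00, V=5.40; Q2=10.80, Q3=16.20; dissipated=16.017
Op 3: CLOSE 3-5: Q_total=21.20, C_total=9.00, V=2.36; Q3=7.07, Q5=14.13; dissipated=20.854
Final charges: Q1=2.00, Q2=10.80, Q3=7.07, Q4=10.00, Q5=14.13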